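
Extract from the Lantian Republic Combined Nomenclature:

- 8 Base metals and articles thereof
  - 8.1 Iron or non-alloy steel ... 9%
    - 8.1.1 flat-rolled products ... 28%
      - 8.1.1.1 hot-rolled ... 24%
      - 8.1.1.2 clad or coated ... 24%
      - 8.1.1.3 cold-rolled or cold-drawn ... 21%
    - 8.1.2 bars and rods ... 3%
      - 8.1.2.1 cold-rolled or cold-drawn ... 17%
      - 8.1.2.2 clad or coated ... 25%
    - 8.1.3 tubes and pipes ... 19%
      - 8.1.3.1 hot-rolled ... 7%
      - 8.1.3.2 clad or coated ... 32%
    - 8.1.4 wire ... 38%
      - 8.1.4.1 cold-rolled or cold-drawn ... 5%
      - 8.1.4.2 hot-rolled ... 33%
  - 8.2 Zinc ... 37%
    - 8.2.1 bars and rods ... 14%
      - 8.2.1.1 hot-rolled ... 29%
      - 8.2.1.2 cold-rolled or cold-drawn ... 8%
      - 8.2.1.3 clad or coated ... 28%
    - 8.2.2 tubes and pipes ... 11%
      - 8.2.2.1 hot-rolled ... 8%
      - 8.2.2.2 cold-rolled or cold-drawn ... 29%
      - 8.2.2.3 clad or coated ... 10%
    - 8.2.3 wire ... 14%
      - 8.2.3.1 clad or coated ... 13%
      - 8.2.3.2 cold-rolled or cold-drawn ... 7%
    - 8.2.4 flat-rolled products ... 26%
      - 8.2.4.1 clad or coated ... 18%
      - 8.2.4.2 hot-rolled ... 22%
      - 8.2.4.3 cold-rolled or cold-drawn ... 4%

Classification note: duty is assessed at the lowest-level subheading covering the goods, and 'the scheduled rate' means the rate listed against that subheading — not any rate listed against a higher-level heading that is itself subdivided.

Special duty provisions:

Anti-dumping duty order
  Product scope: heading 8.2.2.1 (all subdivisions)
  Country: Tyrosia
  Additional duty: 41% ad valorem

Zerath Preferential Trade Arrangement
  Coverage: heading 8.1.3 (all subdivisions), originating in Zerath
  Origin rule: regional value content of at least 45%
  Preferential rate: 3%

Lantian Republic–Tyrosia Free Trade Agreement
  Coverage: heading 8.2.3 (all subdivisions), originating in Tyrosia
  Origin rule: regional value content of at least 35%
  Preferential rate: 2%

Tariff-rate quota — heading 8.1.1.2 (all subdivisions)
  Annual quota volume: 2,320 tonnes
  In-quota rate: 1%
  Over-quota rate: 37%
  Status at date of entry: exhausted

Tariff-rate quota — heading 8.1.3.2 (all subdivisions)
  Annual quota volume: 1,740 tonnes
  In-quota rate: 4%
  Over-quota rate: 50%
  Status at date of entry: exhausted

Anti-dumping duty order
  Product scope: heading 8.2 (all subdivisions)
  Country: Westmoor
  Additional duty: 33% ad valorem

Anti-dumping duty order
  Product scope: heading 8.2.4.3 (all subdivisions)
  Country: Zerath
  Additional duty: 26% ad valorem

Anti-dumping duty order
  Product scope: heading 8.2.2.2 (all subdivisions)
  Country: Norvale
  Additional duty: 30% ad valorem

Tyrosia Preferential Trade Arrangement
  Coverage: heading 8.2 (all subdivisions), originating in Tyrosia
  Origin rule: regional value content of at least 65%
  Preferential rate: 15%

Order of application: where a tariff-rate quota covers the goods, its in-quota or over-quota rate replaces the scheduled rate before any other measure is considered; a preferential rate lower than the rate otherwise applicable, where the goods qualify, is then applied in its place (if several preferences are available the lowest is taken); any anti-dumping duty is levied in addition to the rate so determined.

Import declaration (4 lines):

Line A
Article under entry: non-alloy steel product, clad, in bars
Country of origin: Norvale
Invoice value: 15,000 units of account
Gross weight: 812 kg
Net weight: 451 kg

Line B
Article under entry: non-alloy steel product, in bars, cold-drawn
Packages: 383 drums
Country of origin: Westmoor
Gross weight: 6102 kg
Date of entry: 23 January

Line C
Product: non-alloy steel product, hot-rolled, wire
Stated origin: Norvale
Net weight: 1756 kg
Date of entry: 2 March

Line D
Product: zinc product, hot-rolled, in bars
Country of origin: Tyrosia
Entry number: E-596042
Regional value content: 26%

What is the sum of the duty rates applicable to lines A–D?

Line A: non-alloy steel → 8.1; in bars → 8.1.2; clad → 8.1.2.2. Scheduled 25%. No special measure applies. → 25%.
Line B: non-alloy steel → 8.1; in bars → 8.1.2; cold-drawn → 8.1.2.1. Scheduled 17%. No special measure applies. → 17%.
Line C: non-alloy steel → 8.1; wire → 8.1.4; hot-rolled → 8.1.4.2. Scheduled 33%. No special measure applies. → 33%.
Line D: zinc → 8.2; in bars → 8.2.1; hot-rolled → 8.2.1.1. Scheduled 29%. Tyrosia agreement on 8.2.3: 8.2.1.1 not covered; Tyrosia agreement on 8.2: RVC < 65%. → 29%.
Sum: 25% + 17% + 33% + 29% = 104%.

104%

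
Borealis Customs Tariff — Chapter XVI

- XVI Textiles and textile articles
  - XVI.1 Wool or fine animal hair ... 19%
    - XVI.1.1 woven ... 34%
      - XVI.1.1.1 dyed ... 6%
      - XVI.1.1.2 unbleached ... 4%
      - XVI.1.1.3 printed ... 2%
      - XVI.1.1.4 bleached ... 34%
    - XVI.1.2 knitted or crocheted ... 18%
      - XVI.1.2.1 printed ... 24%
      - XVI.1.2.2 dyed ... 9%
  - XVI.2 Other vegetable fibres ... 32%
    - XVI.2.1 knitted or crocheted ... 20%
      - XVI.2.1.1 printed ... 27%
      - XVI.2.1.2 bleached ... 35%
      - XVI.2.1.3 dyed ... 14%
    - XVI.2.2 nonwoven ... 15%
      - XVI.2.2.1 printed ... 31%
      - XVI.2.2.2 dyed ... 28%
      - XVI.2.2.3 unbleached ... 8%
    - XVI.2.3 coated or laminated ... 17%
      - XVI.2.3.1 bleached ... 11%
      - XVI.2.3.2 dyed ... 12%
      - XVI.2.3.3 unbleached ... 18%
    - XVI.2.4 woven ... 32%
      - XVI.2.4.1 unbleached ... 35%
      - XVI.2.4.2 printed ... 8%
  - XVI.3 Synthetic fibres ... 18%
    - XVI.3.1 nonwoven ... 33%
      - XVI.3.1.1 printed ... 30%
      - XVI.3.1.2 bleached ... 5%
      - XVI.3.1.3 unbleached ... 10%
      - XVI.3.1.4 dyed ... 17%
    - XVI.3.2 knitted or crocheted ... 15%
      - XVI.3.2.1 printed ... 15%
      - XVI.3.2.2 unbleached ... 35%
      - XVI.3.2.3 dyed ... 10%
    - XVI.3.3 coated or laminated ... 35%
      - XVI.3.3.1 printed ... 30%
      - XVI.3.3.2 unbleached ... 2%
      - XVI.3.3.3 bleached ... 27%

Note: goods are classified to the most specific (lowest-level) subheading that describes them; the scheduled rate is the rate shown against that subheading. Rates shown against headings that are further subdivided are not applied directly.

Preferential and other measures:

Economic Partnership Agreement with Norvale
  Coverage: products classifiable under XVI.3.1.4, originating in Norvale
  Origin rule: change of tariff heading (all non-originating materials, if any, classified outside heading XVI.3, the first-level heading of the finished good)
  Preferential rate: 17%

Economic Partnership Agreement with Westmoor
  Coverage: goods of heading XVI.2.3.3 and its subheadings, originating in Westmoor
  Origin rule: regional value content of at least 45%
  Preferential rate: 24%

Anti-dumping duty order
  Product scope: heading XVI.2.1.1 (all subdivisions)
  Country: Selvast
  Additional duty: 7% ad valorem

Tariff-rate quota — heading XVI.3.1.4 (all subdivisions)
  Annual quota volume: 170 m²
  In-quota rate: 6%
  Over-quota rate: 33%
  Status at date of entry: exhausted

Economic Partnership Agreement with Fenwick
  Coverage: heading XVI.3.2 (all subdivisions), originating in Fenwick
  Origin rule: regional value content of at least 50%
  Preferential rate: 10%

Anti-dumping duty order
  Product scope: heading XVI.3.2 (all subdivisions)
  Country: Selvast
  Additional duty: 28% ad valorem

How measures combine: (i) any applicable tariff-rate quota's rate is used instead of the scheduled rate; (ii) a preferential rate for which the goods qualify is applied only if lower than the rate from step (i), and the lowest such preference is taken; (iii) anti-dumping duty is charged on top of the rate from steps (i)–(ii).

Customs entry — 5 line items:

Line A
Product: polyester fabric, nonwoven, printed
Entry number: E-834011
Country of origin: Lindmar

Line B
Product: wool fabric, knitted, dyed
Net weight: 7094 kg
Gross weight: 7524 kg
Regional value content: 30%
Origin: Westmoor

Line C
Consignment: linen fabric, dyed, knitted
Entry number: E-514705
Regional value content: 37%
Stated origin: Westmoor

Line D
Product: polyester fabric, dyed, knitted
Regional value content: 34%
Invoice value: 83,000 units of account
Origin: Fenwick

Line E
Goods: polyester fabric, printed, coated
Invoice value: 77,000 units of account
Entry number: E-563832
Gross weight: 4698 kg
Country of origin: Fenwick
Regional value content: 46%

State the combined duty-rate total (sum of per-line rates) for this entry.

93%

Line A: polyester → XVI.3; nonwoven → XVI.3.1; printed → XVI.3.1.1. Scheduled 30%. No special measure applies. → 30%.
Line B: wool → XVI.1; knitted → XVI.1.2; dyed → XVI.1.2.2. Scheduled 9%. Westmoor agreement on XVI.2.3.3: XVI.1.2.2 not covered. → 9%.
Line C: linen → XVI.2; knitted → XVI.2.1; dyed → XVI.2.1.3. Scheduled 14%. Westmoor agreement on XVI.2.3.3: XVI.2.1.3 not covered. → 14%.
Line D: polyester → XVI.3; knitted → XVI.3.2; dyed → XVI.3.2.3. Scheduled 10%. Fenwick agreement on XVI.3.2: RVC < 50%. → 10%.
Line E: polyester → XVI.3; coated → XVI.3.3; printed → XVI.3.3.1. Scheduled 30%. Fenwick agreement on XVI.3.2: XVI.3.3.1 not covered. → 30%.
Sum: 30% + 9% + 14% + 10% + 30% = 93%.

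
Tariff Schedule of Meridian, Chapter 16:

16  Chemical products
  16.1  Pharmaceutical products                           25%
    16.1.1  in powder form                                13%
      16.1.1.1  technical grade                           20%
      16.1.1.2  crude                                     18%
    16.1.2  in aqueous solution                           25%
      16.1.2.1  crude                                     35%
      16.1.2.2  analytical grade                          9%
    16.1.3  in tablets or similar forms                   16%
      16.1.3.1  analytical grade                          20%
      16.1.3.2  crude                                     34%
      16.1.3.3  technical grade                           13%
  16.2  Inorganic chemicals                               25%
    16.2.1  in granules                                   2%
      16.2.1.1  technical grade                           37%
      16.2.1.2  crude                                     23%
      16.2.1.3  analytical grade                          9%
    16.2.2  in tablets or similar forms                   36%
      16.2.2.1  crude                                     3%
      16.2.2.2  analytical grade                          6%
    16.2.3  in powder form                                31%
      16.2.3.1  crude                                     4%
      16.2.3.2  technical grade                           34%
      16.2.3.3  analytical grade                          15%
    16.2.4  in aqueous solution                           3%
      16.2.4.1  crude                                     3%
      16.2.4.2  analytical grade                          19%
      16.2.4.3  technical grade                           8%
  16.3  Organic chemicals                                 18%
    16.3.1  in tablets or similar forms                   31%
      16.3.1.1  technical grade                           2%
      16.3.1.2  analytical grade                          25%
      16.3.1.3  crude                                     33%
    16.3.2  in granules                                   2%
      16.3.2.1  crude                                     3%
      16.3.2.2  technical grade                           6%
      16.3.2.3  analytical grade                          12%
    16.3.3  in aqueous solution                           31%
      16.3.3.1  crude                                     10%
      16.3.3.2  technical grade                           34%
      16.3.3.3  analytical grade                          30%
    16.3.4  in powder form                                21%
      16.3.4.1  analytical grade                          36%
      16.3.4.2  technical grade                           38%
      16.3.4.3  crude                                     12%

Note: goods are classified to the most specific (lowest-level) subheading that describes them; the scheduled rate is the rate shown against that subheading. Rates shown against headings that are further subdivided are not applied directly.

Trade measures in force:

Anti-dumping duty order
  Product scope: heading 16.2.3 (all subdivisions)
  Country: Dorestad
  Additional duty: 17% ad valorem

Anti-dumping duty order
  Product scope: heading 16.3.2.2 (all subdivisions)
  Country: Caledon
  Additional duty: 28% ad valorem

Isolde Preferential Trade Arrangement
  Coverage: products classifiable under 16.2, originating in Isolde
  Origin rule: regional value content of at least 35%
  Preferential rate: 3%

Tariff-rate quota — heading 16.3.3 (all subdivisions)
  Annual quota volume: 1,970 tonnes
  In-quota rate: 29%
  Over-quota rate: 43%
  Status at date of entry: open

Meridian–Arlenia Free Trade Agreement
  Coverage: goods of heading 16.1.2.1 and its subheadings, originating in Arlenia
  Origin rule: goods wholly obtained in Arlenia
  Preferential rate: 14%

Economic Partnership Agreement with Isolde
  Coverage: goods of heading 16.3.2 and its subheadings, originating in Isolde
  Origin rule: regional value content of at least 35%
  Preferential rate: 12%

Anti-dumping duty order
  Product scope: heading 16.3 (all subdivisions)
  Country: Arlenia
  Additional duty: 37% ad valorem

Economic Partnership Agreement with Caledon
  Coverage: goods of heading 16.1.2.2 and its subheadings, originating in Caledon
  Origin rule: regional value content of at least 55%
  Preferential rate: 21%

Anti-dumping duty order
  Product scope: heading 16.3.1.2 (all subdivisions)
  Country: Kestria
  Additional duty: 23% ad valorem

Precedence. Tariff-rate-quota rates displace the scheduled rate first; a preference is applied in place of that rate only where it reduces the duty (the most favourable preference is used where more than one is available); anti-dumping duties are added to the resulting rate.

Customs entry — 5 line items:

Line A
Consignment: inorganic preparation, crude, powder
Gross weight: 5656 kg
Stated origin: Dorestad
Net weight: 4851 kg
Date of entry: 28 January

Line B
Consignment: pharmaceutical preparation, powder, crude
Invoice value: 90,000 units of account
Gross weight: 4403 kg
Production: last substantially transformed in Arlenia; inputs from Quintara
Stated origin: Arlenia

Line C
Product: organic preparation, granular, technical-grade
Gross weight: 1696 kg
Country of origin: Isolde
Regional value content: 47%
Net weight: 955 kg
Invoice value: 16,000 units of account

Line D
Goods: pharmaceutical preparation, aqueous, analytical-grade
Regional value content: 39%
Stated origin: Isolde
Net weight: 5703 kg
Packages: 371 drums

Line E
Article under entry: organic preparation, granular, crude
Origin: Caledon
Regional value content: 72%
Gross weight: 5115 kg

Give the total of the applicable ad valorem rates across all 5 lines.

Line A: inorganic → 16.2; powder → 16.2.3; crude → 16.2.3.1. Scheduled 4%. anti-dumping (Dorestad, 16.2.3): +17%; total 4% + 17% = 21%. → 21%.
Line B: pharmaceutical → 16.1; powder → 16.1.1; crude → 16.1.1.2. Scheduled 18%. Arlenia agreement on 16.1.2.1: 16.1.1.2 not covered. → 18%.
Line C: organic → 16.3; granular → 16.3.2; technical-grade → 16.3.2.2. Scheduled 6%. Isolde agreement on 16.2: 16.3.2.2 not covered; Isolde agreement on 16.3.2: RVC ≥ 35% → 12% available; preference 12% not lower than 6% → no reduction. → 6%.
Line D: pharmaceutical → 16.1; aqueous → 16.1.2; analytical-grade → 16.1.2.2. Scheduled 9%. Isolde agreement on 16.2: 16.1.2.2 not covered; Isolde agreement on 16.3.2: 16.1.2.2 not covered. → 9%.
Line E: organic → 16.3; granular → 16.3.2; crude → 16.3.2.1. Scheduled 3%. Caledon agreement on 16.1.2.2: 16.3.2.1 not covered. → 3%.
Sum: 21% + 18% + 6% + 9% + 3% = 57%.

57%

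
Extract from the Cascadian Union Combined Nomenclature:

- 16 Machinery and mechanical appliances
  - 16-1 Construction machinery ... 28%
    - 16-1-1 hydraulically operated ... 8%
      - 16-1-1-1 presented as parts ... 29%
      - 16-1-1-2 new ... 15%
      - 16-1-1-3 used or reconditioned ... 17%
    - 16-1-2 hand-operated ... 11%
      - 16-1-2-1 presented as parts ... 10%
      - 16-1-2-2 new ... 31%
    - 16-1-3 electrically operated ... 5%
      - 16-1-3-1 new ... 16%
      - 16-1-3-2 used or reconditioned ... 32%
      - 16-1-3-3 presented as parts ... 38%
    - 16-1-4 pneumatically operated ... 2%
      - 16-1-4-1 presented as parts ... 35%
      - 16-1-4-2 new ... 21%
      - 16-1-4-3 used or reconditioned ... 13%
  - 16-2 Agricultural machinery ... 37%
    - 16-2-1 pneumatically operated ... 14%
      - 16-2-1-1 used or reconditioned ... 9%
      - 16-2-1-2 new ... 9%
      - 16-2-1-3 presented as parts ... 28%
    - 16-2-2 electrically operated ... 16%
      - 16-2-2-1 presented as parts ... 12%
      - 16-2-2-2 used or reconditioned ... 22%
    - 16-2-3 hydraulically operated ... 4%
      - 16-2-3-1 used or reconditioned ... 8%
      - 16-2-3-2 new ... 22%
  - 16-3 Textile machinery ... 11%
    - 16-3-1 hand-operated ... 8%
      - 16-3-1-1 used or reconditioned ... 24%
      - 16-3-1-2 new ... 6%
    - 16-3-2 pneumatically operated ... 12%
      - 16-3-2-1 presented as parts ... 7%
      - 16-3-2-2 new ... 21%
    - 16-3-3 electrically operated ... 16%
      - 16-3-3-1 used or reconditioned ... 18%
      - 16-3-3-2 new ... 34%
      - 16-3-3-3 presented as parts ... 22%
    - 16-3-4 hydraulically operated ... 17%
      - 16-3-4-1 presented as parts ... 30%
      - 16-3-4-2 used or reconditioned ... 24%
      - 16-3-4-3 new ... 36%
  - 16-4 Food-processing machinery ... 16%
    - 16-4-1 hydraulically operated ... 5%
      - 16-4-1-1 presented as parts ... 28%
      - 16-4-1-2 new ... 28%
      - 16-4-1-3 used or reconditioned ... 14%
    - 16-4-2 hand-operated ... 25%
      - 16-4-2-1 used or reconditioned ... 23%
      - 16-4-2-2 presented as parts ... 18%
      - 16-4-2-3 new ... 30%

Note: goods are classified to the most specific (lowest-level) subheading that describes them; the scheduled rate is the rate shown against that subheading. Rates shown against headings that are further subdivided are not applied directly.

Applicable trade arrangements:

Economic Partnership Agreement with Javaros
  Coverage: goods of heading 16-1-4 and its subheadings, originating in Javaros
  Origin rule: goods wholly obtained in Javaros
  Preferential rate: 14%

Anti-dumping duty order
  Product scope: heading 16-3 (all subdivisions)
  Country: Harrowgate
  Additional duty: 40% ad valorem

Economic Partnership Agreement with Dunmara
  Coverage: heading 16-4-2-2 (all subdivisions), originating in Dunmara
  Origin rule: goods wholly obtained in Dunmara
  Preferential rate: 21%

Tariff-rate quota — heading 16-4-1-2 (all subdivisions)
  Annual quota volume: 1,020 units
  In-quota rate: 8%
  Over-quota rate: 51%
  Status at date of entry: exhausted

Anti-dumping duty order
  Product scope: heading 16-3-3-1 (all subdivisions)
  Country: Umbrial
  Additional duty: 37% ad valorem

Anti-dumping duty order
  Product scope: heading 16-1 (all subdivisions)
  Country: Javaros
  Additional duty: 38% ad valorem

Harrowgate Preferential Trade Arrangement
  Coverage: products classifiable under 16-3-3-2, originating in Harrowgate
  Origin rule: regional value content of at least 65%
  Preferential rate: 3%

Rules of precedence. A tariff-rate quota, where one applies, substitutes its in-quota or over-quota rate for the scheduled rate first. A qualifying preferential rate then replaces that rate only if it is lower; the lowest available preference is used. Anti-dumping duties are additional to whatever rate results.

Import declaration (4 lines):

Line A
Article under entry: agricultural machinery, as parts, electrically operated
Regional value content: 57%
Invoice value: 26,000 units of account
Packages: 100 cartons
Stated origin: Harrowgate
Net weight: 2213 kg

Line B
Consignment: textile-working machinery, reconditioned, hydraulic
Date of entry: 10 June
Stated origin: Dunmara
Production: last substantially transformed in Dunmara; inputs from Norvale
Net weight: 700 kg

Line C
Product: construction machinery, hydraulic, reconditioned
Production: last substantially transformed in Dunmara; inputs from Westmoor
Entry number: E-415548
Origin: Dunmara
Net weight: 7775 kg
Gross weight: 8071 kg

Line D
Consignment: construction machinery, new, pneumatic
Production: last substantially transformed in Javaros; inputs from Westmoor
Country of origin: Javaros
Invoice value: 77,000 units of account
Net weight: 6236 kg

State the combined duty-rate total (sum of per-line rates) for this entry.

112%

Line A: agricultural → 16-2; electrically operated → 16-2-2; as parts → 16-2-2-1. Scheduled 12%. Harrowgate agreement on 16-3-3-2: 16-2-2-1 not covered. → 12%.
Line B: textile-working → 16-3; hydraulic → 16-3-4; reconditioned → 16-3-4-2. Scheduled 24%. Dunmara agreement on 16-4-2-2: 16-3-4-2 not covered. → 24%.
Line C: construction → 16-1; hydraulic → 16-1-1; reconditioned → 16-1-1-3. Scheduled 17%. Dunmara agreement on 16-4-2-2: 16-1-1-3 not covered. → 17%.
Line D: construction → 16-1; pneumatic → 16-1-4; new → 16-1-4-2. Scheduled 21%. Javaros agreement on 16-1-4: not wholly obtained; anti-dumping (Javaros, 16-1): +38%; total 21% + 38% = 59%. → 59%.
Sum: 12% + 24% + 17% + 59% = 112%.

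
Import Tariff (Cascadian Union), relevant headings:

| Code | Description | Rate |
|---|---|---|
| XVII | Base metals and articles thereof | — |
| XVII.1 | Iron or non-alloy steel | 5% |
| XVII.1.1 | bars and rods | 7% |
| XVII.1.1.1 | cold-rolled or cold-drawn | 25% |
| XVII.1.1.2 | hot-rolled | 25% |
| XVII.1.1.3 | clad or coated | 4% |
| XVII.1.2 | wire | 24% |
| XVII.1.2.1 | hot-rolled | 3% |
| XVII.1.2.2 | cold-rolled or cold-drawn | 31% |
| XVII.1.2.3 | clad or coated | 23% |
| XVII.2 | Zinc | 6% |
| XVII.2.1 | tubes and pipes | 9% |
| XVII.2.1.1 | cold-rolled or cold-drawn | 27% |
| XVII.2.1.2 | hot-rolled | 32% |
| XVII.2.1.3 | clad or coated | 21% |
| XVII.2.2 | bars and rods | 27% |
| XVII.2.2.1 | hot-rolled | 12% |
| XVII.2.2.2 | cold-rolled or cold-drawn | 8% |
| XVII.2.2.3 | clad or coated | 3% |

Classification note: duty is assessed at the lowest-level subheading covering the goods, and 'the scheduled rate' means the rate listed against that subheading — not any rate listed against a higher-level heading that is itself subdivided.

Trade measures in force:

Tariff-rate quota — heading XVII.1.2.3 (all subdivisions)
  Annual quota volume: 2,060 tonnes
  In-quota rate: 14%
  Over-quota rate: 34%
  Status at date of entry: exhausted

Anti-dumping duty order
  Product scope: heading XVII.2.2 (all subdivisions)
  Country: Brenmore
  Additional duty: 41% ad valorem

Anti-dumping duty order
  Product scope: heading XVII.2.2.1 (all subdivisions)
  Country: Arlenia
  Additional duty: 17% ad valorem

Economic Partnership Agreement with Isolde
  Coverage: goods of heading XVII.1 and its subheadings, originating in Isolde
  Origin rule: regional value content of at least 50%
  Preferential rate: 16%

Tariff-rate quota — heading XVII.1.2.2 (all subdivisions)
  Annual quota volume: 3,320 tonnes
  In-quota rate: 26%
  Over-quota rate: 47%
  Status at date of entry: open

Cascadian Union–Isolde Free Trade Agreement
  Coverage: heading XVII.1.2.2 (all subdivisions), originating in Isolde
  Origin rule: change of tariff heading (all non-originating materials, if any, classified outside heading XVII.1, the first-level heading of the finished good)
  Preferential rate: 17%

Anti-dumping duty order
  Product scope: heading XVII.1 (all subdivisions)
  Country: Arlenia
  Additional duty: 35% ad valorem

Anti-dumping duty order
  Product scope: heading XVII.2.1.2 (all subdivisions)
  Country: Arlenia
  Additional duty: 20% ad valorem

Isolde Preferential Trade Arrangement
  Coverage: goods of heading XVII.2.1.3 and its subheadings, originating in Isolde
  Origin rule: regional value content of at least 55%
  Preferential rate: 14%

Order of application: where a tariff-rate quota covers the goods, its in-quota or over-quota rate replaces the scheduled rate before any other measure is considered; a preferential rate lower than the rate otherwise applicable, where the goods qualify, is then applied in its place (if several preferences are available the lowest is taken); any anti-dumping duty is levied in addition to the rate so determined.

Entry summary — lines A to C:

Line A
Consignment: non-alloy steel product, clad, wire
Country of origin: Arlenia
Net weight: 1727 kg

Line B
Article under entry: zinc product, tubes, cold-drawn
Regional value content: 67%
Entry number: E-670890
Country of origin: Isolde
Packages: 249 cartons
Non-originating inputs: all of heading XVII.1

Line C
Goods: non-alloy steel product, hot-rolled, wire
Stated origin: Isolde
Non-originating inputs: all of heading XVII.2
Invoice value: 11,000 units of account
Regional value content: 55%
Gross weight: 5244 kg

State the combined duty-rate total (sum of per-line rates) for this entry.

99%

Line A: non-alloy steel → XVII.1; wire → XVII.1.2; clad → XVII.1.2.3. Scheduled 23%. quota on XVII.1.2.3 exhausted → over-quota 34%; anti-dumping (Arlenia, XVII.1): +35%; total 34% + 35% = 69%. → 69%.
Line B: zinc → XVII.2; tubes → XVII.2.1; cold-drawn → XVII.2.1.1. Scheduled 27%. Isolde agreement on XVII.1: XVII.2.1.1 not covered; Isolde agreement on XVII.1.2.2: XVII.2.1.1 not covered; Isolde agreement on XVII.2.1.3: XVII.2.1.1 not covered. → 27%.
Line C: non-alloy steel → XVII.1; wire → XVII.1.2; hot-rolled → XVII.1.2.1. Scheduled 3%. Isolde agreement on XVII.1: RVC ≥ 50% → 16% available; Isolde agreement on XVII.1.2.2: XVII.1.2.1 not covered; Isolde agreement on XVII.2.1.3: XVII.1.2.1 not covered; preference 16% not lower than 3% → no reduction. → 3%.
Sum: 69% + 27% + 3% = 99%.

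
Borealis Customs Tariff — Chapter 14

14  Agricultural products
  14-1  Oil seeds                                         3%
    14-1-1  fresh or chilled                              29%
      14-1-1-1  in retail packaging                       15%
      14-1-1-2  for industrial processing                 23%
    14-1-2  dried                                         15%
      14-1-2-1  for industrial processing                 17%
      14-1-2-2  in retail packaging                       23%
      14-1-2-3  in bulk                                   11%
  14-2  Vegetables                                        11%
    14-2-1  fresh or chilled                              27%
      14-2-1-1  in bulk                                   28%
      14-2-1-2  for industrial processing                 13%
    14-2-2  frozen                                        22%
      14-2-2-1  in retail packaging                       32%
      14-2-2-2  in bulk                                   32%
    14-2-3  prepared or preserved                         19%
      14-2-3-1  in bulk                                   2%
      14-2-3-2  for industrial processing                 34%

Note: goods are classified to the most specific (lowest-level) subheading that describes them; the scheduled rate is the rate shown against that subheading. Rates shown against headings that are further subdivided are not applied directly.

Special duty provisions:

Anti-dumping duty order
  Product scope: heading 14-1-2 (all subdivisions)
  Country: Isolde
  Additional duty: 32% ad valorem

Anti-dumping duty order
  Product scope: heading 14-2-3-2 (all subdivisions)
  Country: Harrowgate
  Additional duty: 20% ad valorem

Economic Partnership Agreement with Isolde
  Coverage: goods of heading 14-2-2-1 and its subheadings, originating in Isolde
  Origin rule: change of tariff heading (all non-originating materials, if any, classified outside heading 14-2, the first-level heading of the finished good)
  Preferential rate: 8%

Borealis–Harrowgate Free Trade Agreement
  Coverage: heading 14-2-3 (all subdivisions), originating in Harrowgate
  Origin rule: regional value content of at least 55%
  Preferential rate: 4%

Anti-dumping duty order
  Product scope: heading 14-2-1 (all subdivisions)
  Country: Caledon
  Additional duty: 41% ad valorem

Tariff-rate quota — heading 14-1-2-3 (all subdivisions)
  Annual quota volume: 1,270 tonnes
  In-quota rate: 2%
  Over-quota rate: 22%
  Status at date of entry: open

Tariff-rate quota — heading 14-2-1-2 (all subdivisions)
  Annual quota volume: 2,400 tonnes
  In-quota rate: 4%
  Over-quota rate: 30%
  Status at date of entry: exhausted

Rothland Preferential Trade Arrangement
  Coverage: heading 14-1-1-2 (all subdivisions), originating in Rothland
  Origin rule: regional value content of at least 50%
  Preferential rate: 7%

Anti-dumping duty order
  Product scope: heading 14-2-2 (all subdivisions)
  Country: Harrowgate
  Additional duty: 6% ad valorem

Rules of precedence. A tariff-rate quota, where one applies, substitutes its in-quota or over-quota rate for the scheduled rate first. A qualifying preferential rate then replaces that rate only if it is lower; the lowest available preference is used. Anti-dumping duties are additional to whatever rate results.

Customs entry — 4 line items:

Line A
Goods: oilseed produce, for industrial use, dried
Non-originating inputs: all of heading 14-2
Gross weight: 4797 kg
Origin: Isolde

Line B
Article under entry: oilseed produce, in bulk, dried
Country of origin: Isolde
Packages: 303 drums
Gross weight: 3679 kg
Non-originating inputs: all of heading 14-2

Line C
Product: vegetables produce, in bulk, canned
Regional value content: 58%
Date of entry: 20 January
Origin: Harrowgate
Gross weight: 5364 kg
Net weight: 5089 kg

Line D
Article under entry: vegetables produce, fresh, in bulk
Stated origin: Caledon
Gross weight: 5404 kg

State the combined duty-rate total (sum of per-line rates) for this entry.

Line A: oilseed → 14-1; dried → 14-1-2; for industrial use → 14-1-2-1. Scheduled 17%. Isolde agreement on 14-2-2-1: 14-1-2-1 not covered; anti-dumping (Isolde, 14-1-2): +32%; total 17% + 32% = 49%. → 49%.
Line B: oilseed → 14-1; dried → 14-1-2; in bulk → 14-1-2-3. Scheduled 11%. quota on 14-1-2-3 open → in-quota 2%; Isolde agreement on 14-2-2-1: 14-1-2-3 not covered; anti-dumping (Isolde, 14-1-2): +32%; total 2% + 32% = 34%. → 34%.
Line C: vegetables → 14-2; canned → 14-2-3; in bulk → 14-2-3-1. Scheduled 2%. Harrowgate agreement on 14-2-3: RVC ≥ 55% → 4% available; preference 4% not lower than 2% → no reduction. → 2%.
Line D: vegetables → 14-2; fresh → 14-2-1; in bulk → 14-2-1-1. Scheduled 28%. anti-dumping (Caledon, 14-2-1): +41%; total 28% + 41% = 69%. → 69%.
Sum: 49% + 34% + 2% + 69% = 154%.

154%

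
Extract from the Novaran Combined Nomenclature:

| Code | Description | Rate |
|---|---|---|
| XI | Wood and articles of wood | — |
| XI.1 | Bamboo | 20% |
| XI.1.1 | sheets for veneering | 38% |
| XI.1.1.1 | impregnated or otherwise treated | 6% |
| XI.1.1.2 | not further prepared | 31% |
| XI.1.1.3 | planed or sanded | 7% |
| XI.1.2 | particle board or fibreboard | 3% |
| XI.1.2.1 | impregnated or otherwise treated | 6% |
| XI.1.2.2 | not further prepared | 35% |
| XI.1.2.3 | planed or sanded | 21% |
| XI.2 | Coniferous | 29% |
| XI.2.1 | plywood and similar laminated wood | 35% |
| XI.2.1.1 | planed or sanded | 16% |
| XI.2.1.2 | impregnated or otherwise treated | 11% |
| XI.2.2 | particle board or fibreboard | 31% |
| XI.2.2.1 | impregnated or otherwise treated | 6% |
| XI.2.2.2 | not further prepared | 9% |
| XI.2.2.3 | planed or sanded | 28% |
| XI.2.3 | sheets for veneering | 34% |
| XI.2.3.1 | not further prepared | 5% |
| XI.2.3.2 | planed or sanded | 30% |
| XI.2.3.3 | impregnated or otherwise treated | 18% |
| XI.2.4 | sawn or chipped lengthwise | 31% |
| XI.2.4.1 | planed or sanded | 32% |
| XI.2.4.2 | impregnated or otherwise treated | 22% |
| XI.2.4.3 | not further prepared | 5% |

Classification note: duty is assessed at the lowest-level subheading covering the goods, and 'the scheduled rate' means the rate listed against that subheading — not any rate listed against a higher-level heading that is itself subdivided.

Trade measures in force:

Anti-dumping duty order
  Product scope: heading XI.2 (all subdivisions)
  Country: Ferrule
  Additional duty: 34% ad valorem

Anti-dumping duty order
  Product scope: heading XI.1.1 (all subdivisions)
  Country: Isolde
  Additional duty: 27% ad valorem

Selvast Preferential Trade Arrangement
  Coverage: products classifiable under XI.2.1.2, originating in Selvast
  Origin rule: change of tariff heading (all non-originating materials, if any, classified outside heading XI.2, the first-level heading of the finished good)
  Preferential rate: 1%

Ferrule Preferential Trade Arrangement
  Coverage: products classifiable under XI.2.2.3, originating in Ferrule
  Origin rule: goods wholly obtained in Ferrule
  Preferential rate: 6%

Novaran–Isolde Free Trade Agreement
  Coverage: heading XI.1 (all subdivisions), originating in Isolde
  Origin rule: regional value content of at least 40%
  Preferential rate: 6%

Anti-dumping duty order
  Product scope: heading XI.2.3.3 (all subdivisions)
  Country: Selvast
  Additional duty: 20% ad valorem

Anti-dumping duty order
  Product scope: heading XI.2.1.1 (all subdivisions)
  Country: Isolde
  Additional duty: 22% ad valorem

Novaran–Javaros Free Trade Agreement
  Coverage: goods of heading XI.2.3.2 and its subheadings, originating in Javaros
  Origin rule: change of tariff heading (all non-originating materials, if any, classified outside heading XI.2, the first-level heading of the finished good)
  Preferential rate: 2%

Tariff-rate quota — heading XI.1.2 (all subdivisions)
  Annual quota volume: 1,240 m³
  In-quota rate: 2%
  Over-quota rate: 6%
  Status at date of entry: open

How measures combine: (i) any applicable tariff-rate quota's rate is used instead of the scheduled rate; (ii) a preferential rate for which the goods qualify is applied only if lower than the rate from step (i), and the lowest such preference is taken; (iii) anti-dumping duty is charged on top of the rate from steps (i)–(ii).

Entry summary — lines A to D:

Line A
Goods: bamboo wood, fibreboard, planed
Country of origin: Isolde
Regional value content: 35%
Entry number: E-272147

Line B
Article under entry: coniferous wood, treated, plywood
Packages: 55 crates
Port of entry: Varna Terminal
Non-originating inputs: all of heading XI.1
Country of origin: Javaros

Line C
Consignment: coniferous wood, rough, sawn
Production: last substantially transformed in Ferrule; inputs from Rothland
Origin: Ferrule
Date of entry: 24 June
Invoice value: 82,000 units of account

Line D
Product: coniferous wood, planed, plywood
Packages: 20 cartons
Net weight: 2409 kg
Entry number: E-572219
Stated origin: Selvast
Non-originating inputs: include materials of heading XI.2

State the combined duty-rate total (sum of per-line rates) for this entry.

68%

Line A: bamboo → XI.1; fibreboard → XI.1.2; planed → XI.1.2.3. Scheduled 21%. quota on XI.1.2 open → in-quota 2%; Isolde agreement on XI.1: RVC < 40%. → 2%.
Line B: coniferous → XI.2; plywood → XI.2.1; treated → XI.2.1.2. Scheduled 11%. Javaros agreement on XI.2.3.2: XI.2.1.2 not covered. → 11%.
Line C: coniferous → XI.2; sawn → XI.2.4; rough → XI.2.4.3. Scheduled 5%. Ferrule agreement on XI.2.2.3: XI.2.4.3 not covered; anti-dumping (Ferrule, XI.2): +34%; total 5% + 34% = 39%. → 39%.
Line D: coniferous → XI.2; plywood → XI.2.1; planed → XI.2.1.1. Scheduled 16%. Selvast agreement on XI.2.1.2: XI.2.1.1 not covered. → 16%.
Sum: 2% + 11% + 39% + 16% = 68%.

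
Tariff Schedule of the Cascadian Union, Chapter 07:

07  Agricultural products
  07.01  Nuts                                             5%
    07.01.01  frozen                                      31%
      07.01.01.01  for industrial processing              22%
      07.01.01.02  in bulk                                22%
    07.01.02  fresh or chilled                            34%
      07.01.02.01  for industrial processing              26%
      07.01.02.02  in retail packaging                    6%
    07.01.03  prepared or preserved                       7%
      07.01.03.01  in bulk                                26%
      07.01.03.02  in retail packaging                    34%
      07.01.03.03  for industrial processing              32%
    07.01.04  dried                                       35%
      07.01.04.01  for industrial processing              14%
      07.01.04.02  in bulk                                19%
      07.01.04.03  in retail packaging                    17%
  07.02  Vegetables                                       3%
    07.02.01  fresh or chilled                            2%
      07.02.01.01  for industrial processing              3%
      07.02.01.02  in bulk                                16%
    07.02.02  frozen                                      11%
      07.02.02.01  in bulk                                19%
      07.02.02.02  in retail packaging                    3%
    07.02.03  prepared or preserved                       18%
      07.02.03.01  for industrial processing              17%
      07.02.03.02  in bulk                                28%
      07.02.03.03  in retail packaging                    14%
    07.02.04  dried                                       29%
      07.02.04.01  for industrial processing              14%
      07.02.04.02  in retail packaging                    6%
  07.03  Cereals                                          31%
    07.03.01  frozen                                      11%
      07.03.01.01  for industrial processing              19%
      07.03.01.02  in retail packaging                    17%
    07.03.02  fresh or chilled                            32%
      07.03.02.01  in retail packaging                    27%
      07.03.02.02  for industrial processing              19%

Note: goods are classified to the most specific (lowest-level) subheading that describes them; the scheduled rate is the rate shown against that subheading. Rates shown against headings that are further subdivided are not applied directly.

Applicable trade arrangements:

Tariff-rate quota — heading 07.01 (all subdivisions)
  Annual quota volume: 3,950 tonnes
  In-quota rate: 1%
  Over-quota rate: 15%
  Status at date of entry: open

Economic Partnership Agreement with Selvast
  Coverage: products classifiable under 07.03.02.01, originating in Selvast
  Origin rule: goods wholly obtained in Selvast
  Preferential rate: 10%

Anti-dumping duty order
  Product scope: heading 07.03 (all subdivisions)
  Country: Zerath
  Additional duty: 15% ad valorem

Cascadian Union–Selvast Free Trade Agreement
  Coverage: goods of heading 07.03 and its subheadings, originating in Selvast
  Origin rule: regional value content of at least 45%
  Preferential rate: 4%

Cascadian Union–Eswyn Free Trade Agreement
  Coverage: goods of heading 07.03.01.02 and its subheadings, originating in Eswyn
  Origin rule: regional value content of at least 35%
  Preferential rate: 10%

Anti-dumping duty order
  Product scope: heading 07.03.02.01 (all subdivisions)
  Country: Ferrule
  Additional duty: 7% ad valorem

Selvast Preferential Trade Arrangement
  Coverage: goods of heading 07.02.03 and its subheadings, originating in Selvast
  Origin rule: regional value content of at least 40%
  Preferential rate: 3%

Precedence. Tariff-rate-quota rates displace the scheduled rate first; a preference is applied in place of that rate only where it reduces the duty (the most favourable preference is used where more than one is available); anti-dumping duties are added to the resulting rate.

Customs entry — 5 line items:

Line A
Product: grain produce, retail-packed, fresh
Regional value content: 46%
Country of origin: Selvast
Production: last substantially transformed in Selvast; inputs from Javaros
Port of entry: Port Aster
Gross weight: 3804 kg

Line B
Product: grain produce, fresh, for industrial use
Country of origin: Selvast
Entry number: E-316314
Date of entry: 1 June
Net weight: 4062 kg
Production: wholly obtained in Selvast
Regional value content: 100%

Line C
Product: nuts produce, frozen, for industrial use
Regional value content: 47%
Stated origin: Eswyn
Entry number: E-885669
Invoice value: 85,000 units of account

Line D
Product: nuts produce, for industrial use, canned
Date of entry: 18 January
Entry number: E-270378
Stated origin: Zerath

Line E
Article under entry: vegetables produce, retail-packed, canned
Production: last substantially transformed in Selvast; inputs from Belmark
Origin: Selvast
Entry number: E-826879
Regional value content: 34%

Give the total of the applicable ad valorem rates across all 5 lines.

Line A: grain → 07.03; fresh → 07.03.02; retail-packed → 07.03.02.01. Scheduled 27%. Selvast agreement on 07.03.02.01: not wholly obtained; Selvast agreement on 07.03: RVC ≥ 45% → 4% available; Selvast agreement on 07.02.03: 07.03.02.01 not covered; preferential 4%. → 4%.
Line B: grain → 07.03; fresh → 07.03.02; for industrial use → 07.03.02.02. Scheduled 19%. Selvast agreement on 07.03.02.01: 07.03.02.02 not covered; Selvast agreement on 07.03: RVC ≥ 45% → 4% available; Selvast agreement on 07.02.03: 07.03.02.02 not covered; preferential 4%. → 4%.
Line C: nuts → 07.01; frozen → 07.01.01; for industrial use → 07.01.01.01. Scheduled 22%. quota on 07.01 open → in-quota 1%; Eswyn agreement on 07.03.01.02: 07.01.01.01 not covered. → 1%.
Line D: nuts → 07.01; canned → 07.01.03; for industrial use → 07.01.03.03. Scheduled 32%. quota on 07.01 open → in-quota 1%. → 1%.
Line E: vegetables → 07.02; canned → 07.02.03; retail-packed → 07.02.03.03. Scheduled 14%. Selvast agreement on 07.03.02.01: 07.02.03.03 not covered; Selvast agreement on 07.03: 07.02.03.03 not covered; Selvast agreement on 07.02.03: RVC < 40%. → 14%.
Sum: 4% + 4% + 1% + 1% + 14% = 24%.

24%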